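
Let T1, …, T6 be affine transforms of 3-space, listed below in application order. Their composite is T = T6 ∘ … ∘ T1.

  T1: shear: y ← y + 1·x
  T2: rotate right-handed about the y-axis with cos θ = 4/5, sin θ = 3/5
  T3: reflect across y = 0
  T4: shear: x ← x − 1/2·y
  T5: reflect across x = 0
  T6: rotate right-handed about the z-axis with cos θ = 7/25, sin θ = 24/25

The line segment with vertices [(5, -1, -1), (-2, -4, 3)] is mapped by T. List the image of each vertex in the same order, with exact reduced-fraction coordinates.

T1 shear: y ← y + 1·x: (5, -1, -1) → (5, 4, -1); (-2, -4, 3) → (-2, -6, 3)
T2 rotate right-handed about the y-axis with cos θ = 4/5, sin θ = 3/5: (5, 4, -1) → (17/5, 4, -19/5); (-2, -6, 3) → (1/5, -6, 18/5)
T3 reflect across y = 0: (17/5, 4, -19/5) → (17/5, -4, -19/5); (1/5, -6, 18/5) → (1/5, 6, 18/5)
T4 shear: x ← x − 1/2·y: (17/5, -4, -19/5) → (27/5, -4, -19/5); (1/5, 6, 18/5) → (-14/5, 6, 18/5)
T5 reflect across x = 0: (27/5, -4, -19/5) → (-27/5, -4, -19/5); (-14/5, 6, 18/5) → (14/5, 6, 18/5)
T6 rotate right-handed about the z-axis with cos θ = 7/25, sin θ = 24/25: (-27/5, -4, -19/5) → (291/125, -788/125, -19/5); (14/5, 6, 18/5) → (-622/125, 546/125, 18/5)

image vertices: (291/125, -788/125, -19/5), (-622/125, 546/125, 18/5)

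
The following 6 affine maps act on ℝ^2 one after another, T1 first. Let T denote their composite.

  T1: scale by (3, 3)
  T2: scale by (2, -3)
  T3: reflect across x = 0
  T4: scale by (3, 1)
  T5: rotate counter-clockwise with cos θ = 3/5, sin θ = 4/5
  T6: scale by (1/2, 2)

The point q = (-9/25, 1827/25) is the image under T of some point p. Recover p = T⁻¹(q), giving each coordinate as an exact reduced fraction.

p = (-8/5, -5/2)

T1 = [3 0 0; 0 3 0; 0 0 1]
T2·T1 = [6 0 0; 0 -9 0; 0 0 1]
T3·…·T1 = [-6 0 0; 0 -9 0; 0 0 1]
T4·…·T1 = [-18 0 0; 0 -9 0; 0 0 1]
T5·…·T1 = [-54/5 36/5 0; -72/5 -27/5 0; 0 0 1]
T6·…·T1 = [-27/5 18/5 0; -144/5 -54/5 0; 0 0 1]
det M = 162; M⁻¹ = [-1/15 -1/45 0; 8/45 -1/30 0; 0 0 1]
M⁻¹ · (-9/25, 1827/25)ᵀ = (-8/5, -5/2)ᵀ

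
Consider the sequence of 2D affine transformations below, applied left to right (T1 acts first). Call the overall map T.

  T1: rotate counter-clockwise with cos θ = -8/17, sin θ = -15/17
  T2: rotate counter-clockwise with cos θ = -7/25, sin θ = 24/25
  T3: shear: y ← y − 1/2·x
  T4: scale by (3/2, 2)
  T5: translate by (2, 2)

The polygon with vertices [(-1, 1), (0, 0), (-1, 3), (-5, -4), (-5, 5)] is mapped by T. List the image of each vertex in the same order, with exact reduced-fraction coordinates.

image vertices: (713/850, 437/85), (2, 2), (247/170, 147/17), (-2792/425, 164/85), (-647/170, 301/17)

T1 rotate counter-clockwise with cos θ = -8/17, sin θ = -15/17: (-1, 1) → (23/17, 7/17); (0, 0) → (0, 0); (-1, 3) → (53/17, -9/17); (-5, -4) → (-20/17, 107/17); (-5, 5) → (115/17, 35/17)
T2 rotate counter-clockwise with cos θ = -7/25, sin θ = 24/25: (23/17, 7/17) → (-329/425, 503/425); (0, 0) → (0, 0); (53/17, -9/17) → (-31/85, 267/85); (-20/17, 107/17) → (-2428/425, -1229/425); (115/17, 35/17) → (-329/85, 503/85)
T3 shear: y ← y − 1/2·x: (-329/425, 503/425) → (-329/425, 267/170); (0, 0) → (0, 0); (-31/85, 267/85) → (-31/85, 113/34); (-2428/425, -1229/425) → (-2428/425, -3/85); (-329/85, 503/85) → (-329/85, 267/34)
T4 scale by (3/2, 2): (-329/425, 267/170) → (-987/850, 267/85); (0, 0) → (0, 0); (-31/85, 113/34) → (-93/170, 113/17); (-2428/425, -3/85) → (-3642/425, -6/85); (-329/85, 267/34) → (-987/170, 267/17)
T5 translate by (2, 2): (-987/850, 267/85) → (713/850, 437/85); (0, 0) → (2, 2); (-93/170, 113/17) → (247/170, 147/17); (-3642/425, -6/85) → (-2792/425, 164/85); (-987/170, 267/17) → (-647/170, 301/17)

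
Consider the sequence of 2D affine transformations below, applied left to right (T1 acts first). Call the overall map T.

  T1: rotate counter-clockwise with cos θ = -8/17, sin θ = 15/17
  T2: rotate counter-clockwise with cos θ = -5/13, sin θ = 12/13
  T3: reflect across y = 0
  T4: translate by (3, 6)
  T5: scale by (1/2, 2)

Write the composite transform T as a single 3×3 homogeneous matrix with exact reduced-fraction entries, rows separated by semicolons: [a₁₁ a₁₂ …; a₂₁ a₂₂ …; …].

T = [-70/221 171/442 3/2; 342/221 280/221 12; 0 0 1]

T1 = [-8/17 -15/17 0; 15/17 -8/17 0; 0 0 1]
T2·T1 = [-140/221 171/221 0; -171/221 -140/221 0; 0 0 1]
T3·…·T1 = [-140/221 171/221 0; 171/221 140/221 0; 0 0 1]
T4·…·T1 = [-140/221 171/221 3; 171/221 140/221 6; 0 0 1]
T5·…·T1 = [-70/221 171/442 3/2; 342/221 280/221 12; 0 0 1]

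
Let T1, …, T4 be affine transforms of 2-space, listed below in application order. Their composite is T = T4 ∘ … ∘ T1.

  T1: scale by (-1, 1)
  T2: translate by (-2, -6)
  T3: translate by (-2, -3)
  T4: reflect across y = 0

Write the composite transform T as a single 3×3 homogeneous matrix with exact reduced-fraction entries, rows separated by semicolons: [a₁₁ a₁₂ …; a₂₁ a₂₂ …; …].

T1 = [-1 0 0; 0 1 0; 0 0 1]
T2·T1 = [-1 0 -2; 0 1 -6; 0 0 1]
T3·…·T1 = [-1 0 -4; 0 1 -9; 0 0 1]
T4·…·T1 = [-1 0 -4; 0 -1 9; 0 0 1]

T = [-1 0 -4; 0 -1 9; 0 0 1]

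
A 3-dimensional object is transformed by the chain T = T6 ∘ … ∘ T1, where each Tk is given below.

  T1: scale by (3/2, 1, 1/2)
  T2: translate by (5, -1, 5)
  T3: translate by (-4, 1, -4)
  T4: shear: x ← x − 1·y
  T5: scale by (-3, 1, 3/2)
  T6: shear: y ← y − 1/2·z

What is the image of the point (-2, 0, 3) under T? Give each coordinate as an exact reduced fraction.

T(p) = (6, -15/8, 15/4)

T1 scale by (3/2, 1, 1/2): (-2, 0, 3) → (-3, 0, 3/2)
T2 translate by (5, -1, 5): (-3, 0, 3/2) → (2, -1, 13/2)
T3 translate by (-4, 1, -4): (2, -1, 13/2) → (-2, 0, 5/2)
T4 shear: x ← x − 1·y: (-2, 0, 5/2) → (-2, 0, 5/2)
T5 scale by (-3, 1, 3/2): (-2, 0, 5/2) → (6, 0, 15/4)
T6 shear: y ← y − 1/2·z: (6, 0, 15/4) → (6, -15/8, 15/4)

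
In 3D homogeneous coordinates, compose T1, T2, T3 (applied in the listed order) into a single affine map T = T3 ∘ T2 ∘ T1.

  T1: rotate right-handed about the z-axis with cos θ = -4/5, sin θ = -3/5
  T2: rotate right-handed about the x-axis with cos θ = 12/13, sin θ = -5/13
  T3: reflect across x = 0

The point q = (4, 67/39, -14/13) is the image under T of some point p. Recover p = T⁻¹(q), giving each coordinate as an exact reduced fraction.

T1 = [-4/5 3/5 0 0; -3/5 -4/5 0 0; 0 0 1 0; 0 0 0 1]
T2·T1 = [-4/5 3/5 0 0; -36/65 -48/65 5/13 0; 3/13 4/13 12/13 0; 0 0 0 1]
T3·…·T1 = [4/5 -3/5 0 0; -36/65 -48/65 5/13 0; 3/13 4/13 12/13 0; 0 0 0 1]
det M = -1; M⁻¹ = [4/5 -36/65 3/13 0; -3/5 -48/65 4/13 0; 0 5/13 12/13 0; 0 0 0 1]
M⁻¹ · (4, 67/39, -14/13)ᵀ = (2, -4, -1/3)ᵀ

p = (2, -4, -1/3)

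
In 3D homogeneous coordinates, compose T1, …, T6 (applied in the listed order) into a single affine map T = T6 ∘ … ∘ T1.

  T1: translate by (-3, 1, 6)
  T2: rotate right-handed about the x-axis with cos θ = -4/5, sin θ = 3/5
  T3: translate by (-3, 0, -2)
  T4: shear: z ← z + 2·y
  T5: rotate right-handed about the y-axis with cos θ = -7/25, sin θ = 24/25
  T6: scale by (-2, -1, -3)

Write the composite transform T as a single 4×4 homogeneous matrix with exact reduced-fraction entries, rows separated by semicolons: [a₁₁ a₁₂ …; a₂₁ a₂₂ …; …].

T1 = [1 0 0 -3; 0 1 0 1; 0 0 1 6; 0 0 0 1]
T2·T1 = [1 0 0 -3; 0 -4/5 -3/5 -22/5; 0 3/5 -4/5 -21/5; 0 0 0 1]
T3·…·T1 = [1 0 0 -6; 0 -4/5 -3/5 -22/5; 0 3/5 -4/5 -31/5; 0 0 0 1]
T4·…·T1 = [1 0 0 -6; 0 -4/5 -3/5 -22/5; 0 -1 -2 -15; 0 0 0 1]
T5·…·T1 = [-7/25 -24/25 -48/25 -318/25; 0 -4/5 -3/5 -22/5; -24/25 7/25 14/25 249/25; 0 0 0 1]
T6·…·T1 = [14/25 48/25 96/25 636/25; 0 4/5 3/5 22/5; 72/25 -21/25 -42/25 -747/25; 0 0 0 1]

T = [14/25 48/25 96/25 636/25; 0 4/5 3/5 22/5; 72/25 -21/25 -42/25 -747/25; 0 0 0 1]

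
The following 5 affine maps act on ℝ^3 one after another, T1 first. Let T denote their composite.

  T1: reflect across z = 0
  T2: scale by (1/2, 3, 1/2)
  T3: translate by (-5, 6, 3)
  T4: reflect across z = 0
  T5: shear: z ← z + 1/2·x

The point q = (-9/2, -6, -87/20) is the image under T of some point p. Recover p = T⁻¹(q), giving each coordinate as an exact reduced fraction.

T1 = [1 0 0 0; 0 1 0 0; 0 0 -1 0; 0 0 0 1]
T2·T1 = [1/2 0 0 0; 0 3 0 0; 0 0 -1/2 0; 0 0 0 1]
T3·…·T1 = [1/2 0 0 -5; 0 3 0 6; 0 0 -1/2 3; 0 0 0 1]
T4·…·T1 = [1/2 0 0 -5; 0 3 0 6; 0 0 1/2 -3; 0 0 0 1]
T5·…·T1 = [1/2 0 0 -5; 0 3 0 6; 1/4 0 1/2 -11/2; 0 0 0 1]
det M = 3/4; M⁻¹ = [2 0 0 10; 0 1/3 0 -2; -1 0 2 6; 0 0 0 1]
M⁻¹ · (-9/2, -6, -87/20)ᵀ = (1, -4, 9/5)ᵀ

p = (1, -4, 9/5)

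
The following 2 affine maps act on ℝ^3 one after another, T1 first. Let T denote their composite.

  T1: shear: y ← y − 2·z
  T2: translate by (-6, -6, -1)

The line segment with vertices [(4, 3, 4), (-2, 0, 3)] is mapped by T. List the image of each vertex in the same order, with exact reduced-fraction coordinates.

T1 shear: y ← y − 2·z: (4, 3, 4) → (4, -5, 4); (-2, 0, 3) → (-2, -6, 3)
T2 translate by (-6, -6, -1): (4, -5, 4) → (-2, -11, 3); (-2, -6, 3) → (-8, -12, 2)

image vertices: (-2, -11, 3), (-8, -12, 2)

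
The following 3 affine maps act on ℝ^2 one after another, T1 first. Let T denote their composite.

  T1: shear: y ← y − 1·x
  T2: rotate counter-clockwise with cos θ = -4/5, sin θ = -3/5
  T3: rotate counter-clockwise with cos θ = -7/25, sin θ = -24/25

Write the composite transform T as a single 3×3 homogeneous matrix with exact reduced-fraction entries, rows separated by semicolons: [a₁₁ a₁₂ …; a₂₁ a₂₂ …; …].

T1 = [1 0 0; -1 1 0; 0 0 1]
T2·T1 = [-7/5 3/5 0; 1/5 -4/5 0; 0 0 1]
T3·…·T1 = [73/125 -117/125 0; 161/125 -44/125 0; 0 0 1]

T = [73/125 -117/125 0; 161/125 -44/125 0; 0 0 1]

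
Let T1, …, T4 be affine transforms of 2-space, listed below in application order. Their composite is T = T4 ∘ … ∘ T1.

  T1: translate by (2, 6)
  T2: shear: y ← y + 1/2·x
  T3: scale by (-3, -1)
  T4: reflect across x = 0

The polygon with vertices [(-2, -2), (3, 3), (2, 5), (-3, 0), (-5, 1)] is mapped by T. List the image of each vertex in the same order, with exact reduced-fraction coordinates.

T1 translate by (2, 6): (-2, -2) → (0, 4); (3, 3) → (5, 9); (2, 5) → (4, 11); (-3, 0) → (-1, 6); (-5, 1) → (-3, 7)
T2 shear: y ← y + 1/2·x: (0, 4) → (0, 4); (5, 9) → (5, 23/2); (4, 11) → (4, 13); (-1, 6) → (-1, 11/2); (-3, 7) → (-3, 11/2)
T3 scale by (-3, -1): (0, 4) → (0, -4); (5, 23/2) → (-15, -23/2); (4, 13) → (-12, -13); (-1, 11/2) → (3, -11/2); (-3, 11/2) → (9, -11/2)
T4 reflect across x = 0: (0, -4) → (0, -4); (-15, -23/2) → (15, -23/2); (-12, -13) → (12, -13); (3, -11/2) → (-3, -11/2); (9, -11/2) → (-9, -11/2)

image vertices: (0, -4), (15, -23/2), (12, -13), (-3, -11/2), (-9, -11/2)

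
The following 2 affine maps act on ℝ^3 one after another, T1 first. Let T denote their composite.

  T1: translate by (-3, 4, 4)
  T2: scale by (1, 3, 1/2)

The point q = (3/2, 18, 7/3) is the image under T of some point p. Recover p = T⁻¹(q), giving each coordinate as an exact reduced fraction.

p = (9/2, 2, 2/3)

T1 = [1 0 0 -3; 0 1 0 4; 0 0 1 4; 0 0 0 1]
T2·T1 = [1 0 0 -3; 0 3 0 12; 0 0 1/2 2; 0 0 0 1]
det M = 3/2; M⁻¹ = [1 0 0 3; 0 1/3 0 -4; 0 0 2 -4; 0 0 0 1]
M⁻¹ · (3/2, 18, 7/3)ᵀ = (9/2, 2, 2/3)ᵀ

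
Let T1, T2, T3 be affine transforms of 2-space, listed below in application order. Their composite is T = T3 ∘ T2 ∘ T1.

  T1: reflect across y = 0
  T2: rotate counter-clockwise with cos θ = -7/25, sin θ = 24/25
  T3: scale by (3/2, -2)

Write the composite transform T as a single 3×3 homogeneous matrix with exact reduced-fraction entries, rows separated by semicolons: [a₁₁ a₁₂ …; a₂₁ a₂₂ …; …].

T1 = [1 0 0; 0 -1 0; 0 0 1]
T2·T1 = [-7/25 24/25 0; 24/25 7/25 0; 0 0 1]
T3·…·T1 = [-21/50 36/25 0; -48/25 -14/25 0; 0 0 1]

T = [-21/50 36/25 0; -48/25 -14/25 0; 0 0 1]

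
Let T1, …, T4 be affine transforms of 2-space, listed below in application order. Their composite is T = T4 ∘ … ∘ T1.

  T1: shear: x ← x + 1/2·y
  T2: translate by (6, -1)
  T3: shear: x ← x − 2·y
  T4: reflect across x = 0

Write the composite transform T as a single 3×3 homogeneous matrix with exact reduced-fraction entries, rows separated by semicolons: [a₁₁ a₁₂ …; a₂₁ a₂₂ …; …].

T1 = [1 1/2 0; 0 1 0; 0 0 1]
T2·T1 = [1 1/2 6; 0 1 -1; 0 0 1]
T3·…·T1 = [1 -3/2 8; 0 1 -1; 0 0 1]
T4·…·T1 = [-1 3/2 -8; 0 1 -1; 0 0 1]

T = [-1 3/2 -8; 0 1 -1; 0 0 1]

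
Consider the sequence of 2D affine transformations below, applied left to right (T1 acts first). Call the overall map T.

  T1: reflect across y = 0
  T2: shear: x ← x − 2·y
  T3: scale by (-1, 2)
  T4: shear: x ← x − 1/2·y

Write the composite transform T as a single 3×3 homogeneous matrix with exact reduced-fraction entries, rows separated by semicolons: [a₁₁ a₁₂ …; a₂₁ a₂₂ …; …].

T = [-1 -1 0; 0 -2 0; 0 0 1]

T1 = [1 0 0; 0 -1 0; 0 0 1]
T2·T1 = [1 2 0; 0 -1 0; 0 0 1]
T3·…·T1 = [-1 -2 0; 0 -2 0; 0 0 1]
T4·…·T1 = [-1 -1 0; 0 -2 0; 0 0 1]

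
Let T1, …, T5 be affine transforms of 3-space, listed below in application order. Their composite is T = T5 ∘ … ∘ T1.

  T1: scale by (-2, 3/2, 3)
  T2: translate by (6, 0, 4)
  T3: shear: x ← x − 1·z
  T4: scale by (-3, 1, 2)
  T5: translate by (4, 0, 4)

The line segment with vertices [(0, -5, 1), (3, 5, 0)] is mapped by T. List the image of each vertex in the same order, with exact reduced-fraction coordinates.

image vertices: (7, -15/2, 18), (16, 15/2, 12)

T1 scale by (-2, 3/2, 3): (0, -5, 1) → (0, -15/2, 3); (3, 5, 0) → (-6, 15/2, 0)
T2 translate by (6, 0, 4): (0, -15/2, 3) → (6, -15/2, 7); (-6, 15/2, 0) → (0, 15/2, 4)
T3 shear: x ← x − 1·z: (6, -15/2, 7) → (-1, -15/2, 7); (0, 15/2, 4) → (-4, 15/2, 4)
T4 scale by (-3, 1, 2): (-1, -15/2, 7) → (3, -15/2, 14); (-4, 15/2, 4) → (12, 15/2, 8)
T5 translate by (4, 0, 4): (3, -15/2, 14) → (7, -15/2, 18); (12, 15/2, 8) → (16, 15/2, 12)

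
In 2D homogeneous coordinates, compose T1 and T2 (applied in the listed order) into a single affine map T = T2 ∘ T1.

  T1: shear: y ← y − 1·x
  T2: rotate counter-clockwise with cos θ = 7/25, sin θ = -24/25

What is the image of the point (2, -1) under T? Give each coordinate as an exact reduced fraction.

T(p) = (-58/25, -69/25)

T1 shear: y ← y − 1·x: (2, -1) → (2, -3)
T2 rotate counter-clockwise with cos θ = 7/25, sin θ = -24/25: (2, -3) → (-58/25, -69/25)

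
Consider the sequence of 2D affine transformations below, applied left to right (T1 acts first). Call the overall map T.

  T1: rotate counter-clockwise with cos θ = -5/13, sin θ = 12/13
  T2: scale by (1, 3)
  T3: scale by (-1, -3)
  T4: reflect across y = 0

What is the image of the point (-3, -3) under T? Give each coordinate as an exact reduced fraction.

T1 rotate counter-clockwise with cos θ = -5/13, sin θ = 12/13: (-3, -3) → (51/13, -21/13)
T2 scale by (1, 3): (51/13, -21/13) → (51/13, -63/13)
T3 scale by (-1, -3): (51/13, -63/13) → (-51/13, 189/13)
T4 reflect across y = 0: (-51/13, 189/13) → (-51/13, -189/13)

T(p) = (-51/13, -189/13)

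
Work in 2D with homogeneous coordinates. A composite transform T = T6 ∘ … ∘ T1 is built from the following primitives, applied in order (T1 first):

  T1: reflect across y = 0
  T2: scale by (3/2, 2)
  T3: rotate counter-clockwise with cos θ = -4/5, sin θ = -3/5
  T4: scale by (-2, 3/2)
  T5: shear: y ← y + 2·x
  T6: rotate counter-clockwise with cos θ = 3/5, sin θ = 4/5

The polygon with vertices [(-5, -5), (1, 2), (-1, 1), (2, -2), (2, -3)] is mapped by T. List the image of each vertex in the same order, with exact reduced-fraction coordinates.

T1 reflect across y = 0: (-5, -5) → (-5, 5); (1, 2) → (1, -2); (-1, 1) → (-1, -1); (2, -2) → (2, 2); (2, -3) → (2, 3)
T2 scale by (3/2, 2): (-5, 5) → (-15/2, 10); (1, -2) → (3/2, -4); (-1, -1) → (-3/2, -2); (2, 2) → (3, 4); (2, 3) → (3, 6)
T3 rotate counter-clockwise with cos θ = -4/5, sin θ = -3/5: (-15/2, 10) → (12, -7/2); (3/2, -4) → (-18/5, 23/10); (-3/2, -2) → (0, 5/2); (3, 4) → (0, -5); (3, 6) → (6/5, -33/5)
T4 scale by (-2, 3/2): (12, -7/2) → (-24, -21/4); (-18/5, 23/10) → (36/5, 69/20); (0, 5/2) → (0, 15/4); (0, -5) → (0, -15/2); (6/5, -33/5) → (-12/5, -99/10)
T5 shear: y ← y + 2·x: (-24, -21/4) → (-24, -213/4); (36/5, 69/20) → (36/5, 357/20); (0, 15/4) → (0, 15/4); (0, -15/2) → (0, -15/2); (-12/5, -99/10) → (-12/5, -147/10)
T6 rotate counter-clockwise with cos θ = 3/5, sin θ = 4/5: (-24, -213/4) → (141/5, -1023/20); (36/5, 357/20) → (-249/25, 1647/100); (0, 15/4) → (-3, 9/4); (0, -15/2) → (6, -9/2); (-12/5, -147/10) → (258/25, -537/50)

image vertices: (141/5, -1023/20), (-249/25, 1647/100), (-3, 9/4), (6, -9/2), (258/25, -537/50)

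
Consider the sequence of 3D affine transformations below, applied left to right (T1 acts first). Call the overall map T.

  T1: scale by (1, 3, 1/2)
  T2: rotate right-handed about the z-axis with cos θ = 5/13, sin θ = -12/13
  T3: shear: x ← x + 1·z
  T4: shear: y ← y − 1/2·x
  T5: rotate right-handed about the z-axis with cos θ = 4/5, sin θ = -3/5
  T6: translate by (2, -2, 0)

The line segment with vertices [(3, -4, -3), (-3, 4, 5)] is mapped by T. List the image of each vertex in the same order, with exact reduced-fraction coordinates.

T1 scale by (1, 3, 1/2): (3, -4, -3) → (3, -12, -3/2); (-3, 4, 5) → (-3, 12, 5/2)
T2 rotate right-handed about the z-axis with cos θ = 5/13, sin θ = -12/13: (3, -12, -3/2) → (-129/13, -96/13, -3/2); (-3, 12, 5/2) → (129/13, 96/13, 5/2)
T3 shear: x ← x + 1·z: (-129/13, -96/13, -3/2) → (-297/26, -96/13, -3/2); (129/13, 96/13, 5/2) → (323/26, 96/13, 5/2)
T4 shear: y ← y − 1/2·x: (-297/26, -96/13, -3/2) → (-297/26, -87/52, -3/2); (323/26, 96/13, 5/2) → (323/26, 61/52, 5/2)
T5 rotate right-handed about the z-axis with cos θ = 4/5, sin θ = -3/5: (-297/26, -87/52, -3/2) → (-2637/260, 717/130, -3/2); (323/26, 61/52, 5/2) → (2767/260, -847/130, 5/2)
T6 translate by (2, -2, 0): (-2637/260, 717/130, -3/2) → (-2117/260, 457/130, -3/2); (2767/260, -847/130, 5/2) → (3287/260, -1107/130, 5/2)

image vertices: (-2117/260, 457/130, -3/2), (3287/260, -1107/130, 5/2)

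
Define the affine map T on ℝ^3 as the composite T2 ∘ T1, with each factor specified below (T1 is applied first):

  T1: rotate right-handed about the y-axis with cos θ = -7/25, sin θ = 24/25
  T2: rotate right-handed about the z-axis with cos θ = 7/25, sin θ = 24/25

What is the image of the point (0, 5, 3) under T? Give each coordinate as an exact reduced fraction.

T(p) = (-2496/625, 2603/625, -21/25)

T1 rotate right-handed about the y-axis with cos θ = -7/25, sin θ = 24/25: (0, 5, 3) → (72/25, 5, -21/25)
T2 rotate right-handed about the z-axis with cos θ = 7/25, sin θ = 24/25: (72/25, 5, -21/25) → (-2496/625, 2603/625, -21/25)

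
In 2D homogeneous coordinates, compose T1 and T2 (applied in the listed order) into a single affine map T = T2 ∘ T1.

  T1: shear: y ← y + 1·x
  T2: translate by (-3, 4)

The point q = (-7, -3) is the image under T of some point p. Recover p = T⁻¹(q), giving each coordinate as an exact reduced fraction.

p = (-4, -3)

T1 = [1 0 0; 1 1 0; 0 0 1]
T2·T1 = [1 0 -3; 1 1 4; 0 0 1]
det M = 1; M⁻¹ = [1 0 3; -1 1 -7; 0 0 1]
M⁻¹ · (-7, -3)ᵀ = (-4, -3)ᵀ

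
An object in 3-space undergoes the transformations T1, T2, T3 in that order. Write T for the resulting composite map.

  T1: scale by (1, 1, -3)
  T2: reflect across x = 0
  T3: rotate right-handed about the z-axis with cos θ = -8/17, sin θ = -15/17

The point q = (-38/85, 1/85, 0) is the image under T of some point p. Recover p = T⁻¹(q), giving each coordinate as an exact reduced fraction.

T1 = [1 0 0 0; 0 1 0 0; 0 0 -3 0; 0 0 0 1]
T2·T1 = [-1 0 0 0; 0 1 0 0; 0 0 -3 0; 0 0 0 1]
T3·…·T1 = [8/17 15/17 0 0; 15/17 -8/17 0 0; 0 0 -3 0; 0 0 0 1]
det M = 3; M⁻¹ = [8/17 15/17 0 0; 15/17 -8/17 0 0; 0 0 -1/3 0; 0 0 0 1]
M⁻¹ · (-38/85, 1/85, 0)ᵀ = (-1/5, -2/5, 0)ᵀ

p = (-1/5, -2/5, 0)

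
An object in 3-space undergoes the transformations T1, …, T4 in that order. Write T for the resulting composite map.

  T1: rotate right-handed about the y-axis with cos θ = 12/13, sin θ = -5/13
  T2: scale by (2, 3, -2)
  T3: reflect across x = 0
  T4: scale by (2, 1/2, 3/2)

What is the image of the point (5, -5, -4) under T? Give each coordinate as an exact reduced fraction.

T(p) = (-320/13, -15/2, 69/13)

T1 rotate right-handed about the y-axis with cos θ = 12/13, sin θ = -5/13: (5, -5, -4) → (80/13, -5, -23/13)
T2 scale by (2, 3, -2): (80/13, -5, -23/13) → (160/13, -15, 46/13)
T3 reflect across x = 0: (160/13, -15, 46/13) → (-160/13, -15, 46/13)
T4 scale by (2, 1/2, 3/2): (-160/13, -15, 46/13) → (-320/13, -15/2, 69/13)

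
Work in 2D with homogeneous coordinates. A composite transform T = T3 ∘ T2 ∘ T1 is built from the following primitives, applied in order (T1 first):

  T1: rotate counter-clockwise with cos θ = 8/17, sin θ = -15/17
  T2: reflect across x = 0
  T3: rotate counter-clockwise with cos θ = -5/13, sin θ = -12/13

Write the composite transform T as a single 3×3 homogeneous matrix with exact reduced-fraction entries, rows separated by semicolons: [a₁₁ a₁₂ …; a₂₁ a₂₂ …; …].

T1 = [8/17 15/17 0; -15/17 8/17 0; 0 0 1]
T2·T1 = [-8/17 -15/17 0; -15/17 8/17 0; 0 0 1]
T3·…·T1 = [-140/221 171/221 0; 171/221 140/221 0; 0 0 1]

T = [-140/221 171/221 0; 171/221 140/221 0; 0 0 1]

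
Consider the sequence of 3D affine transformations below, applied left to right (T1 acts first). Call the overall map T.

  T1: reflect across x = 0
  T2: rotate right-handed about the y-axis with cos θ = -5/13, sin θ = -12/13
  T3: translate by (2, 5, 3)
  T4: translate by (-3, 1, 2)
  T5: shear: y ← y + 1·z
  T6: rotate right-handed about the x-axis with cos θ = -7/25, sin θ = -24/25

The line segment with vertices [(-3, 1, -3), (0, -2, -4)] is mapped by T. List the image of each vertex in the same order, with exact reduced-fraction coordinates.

image vertices: (8/13, 267/65, -1156/65), (35/13, 1081/325, -3883/325)

T1 reflect across x = 0: (-3, 1, -3) → (3, 1, -3); (0, -2, -4) → (0, -2, -4)
T2 rotate right-handed about the y-axis with cos θ = -5/13, sin θ = -12/13: (3, 1, -3) → (21/13, 1, 51/13); (0, -2, -4) → (48/13, -2, 20/13)
T3 translate by (2, 5, 3): (21/13, 1, 51/13) → (47/13, 6, 90/13); (48/13, -2, 20/13) → (74/13, 3, 59/13)
T4 translate by (-3, 1, 2): (47/13, 6, 90/13) → (8/13, 7, 116/13); (74/13, 3, 59/13) → (35/13, 4, 85/13)
T5 shear: y ← y + 1·z: (8/13, 7, 116/13) → (8/13, 207/13, 116/13); (35/13, 4, 85/13) → (35/13, 137/13, 85/13)
T6 rotate right-handed about the x-axis with cos θ = -7/25, sin θ = -24/25: (8/13, 207/13, 116/13) → (8/13, 267/65, -1156/65); (35/13, 137/13, 85/13) → (35/13, 1081/325, -3883/325)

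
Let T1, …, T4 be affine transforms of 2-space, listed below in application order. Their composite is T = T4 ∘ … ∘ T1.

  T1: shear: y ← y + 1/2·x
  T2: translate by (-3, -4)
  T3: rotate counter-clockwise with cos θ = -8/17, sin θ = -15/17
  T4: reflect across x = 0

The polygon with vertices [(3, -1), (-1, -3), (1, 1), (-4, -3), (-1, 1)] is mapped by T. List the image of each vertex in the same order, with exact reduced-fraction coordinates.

T1 shear: y ← y + 1/2·x: (3, -1) → (3, 1/2); (-1, -3) → (-1, -7/2); (1, 1) → (1, 3/2); (-4, -3) → (-4, -5); (-1, 1) → (-1, 1/2)
T2 translate by (-3, -4): (3, 1/2) → (0, -7/2); (-1, -7/2) → (-4, -15/2); (1, 3/2) → (-2, -5/2); (-4, -5) → (-7, -9); (-1, 1/2) → (-4, -7/2)
T3 rotate counter-clockwise with cos θ = -8/17, sin θ = -15/17: (0, -7/2) → (-105/34, 28/17); (-4, -15/2) → (-161/34, 120/17); (-2, -5/2) → (-43/34, 50/17); (-7, -9) → (-79/17, 177/17); (-4, -7/2) → (-41/34, 88/17)
T4 reflect across x = 0: (-105/34, 28/17) → (105/34, 28/17); (-161/34, 120/17) → (161/34, 120/17); (-43/34, 50/17) → (43/34, 50/17); (-79/17, 177/17) → (79/17, 177/17); (-41/34, 88/17) → (41/34, 88/17)

image vertices: (105/34, 28/17), (161/34, 120/17), (43/34, 50/17), (79/17, 177/17), (41/34, 88/17)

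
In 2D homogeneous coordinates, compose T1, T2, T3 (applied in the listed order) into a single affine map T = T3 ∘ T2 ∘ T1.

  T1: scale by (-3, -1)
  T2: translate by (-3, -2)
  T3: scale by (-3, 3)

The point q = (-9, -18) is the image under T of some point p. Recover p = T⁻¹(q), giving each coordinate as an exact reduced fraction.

p = (-2, 4)

T1 = [-3 0 0; 0 -1 0; 0 0 1]
T2·T1 = [-3 0 -3; 0 -1 -2; 0 0 1]
T3·…·T1 = [9 0 9; 0 -3 -6; 0 0 1]
det M = -27; M⁻¹ = [1/9 0 -1; 0 -1/3 -2; 0 0 1]
M⁻¹ · (-9, -18)ᵀ = (-2, 4)ᵀ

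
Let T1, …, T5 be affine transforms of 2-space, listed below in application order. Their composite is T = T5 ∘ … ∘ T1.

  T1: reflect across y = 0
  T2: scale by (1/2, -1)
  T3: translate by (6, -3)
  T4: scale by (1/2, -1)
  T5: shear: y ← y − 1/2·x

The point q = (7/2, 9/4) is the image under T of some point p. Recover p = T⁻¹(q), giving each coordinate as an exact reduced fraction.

p = (2, -1)

T1 = [1 0 0; 0 -1 0; 0 0 1]
T2·T1 = [1/2 0 0; 0 1 0; 0 0 1]
T3·…·T1 = [1/2 0 6; 0 1 -3; 0 0 1]
T4·…·T1 = [1/4 0 3; 0 -1 3; 0 0 1]
T5·…·T1 = [1/4 0 3; -1/8 -1 3/2; 0 0 1]
det M = -1/4; M⁻¹ = [4 0 -12; -1/2 -1 3; 0 0 1]
M⁻¹ · (7/2, 9/4)ᵀ = (2, -1)ᵀ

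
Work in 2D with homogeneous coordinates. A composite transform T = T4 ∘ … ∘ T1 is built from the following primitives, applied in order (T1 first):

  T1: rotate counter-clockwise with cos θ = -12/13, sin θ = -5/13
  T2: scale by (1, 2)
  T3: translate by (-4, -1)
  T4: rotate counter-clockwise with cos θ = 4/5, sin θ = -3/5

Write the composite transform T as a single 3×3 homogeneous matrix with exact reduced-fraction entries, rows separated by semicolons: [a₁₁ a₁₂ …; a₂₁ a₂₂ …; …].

T1 = [-12/13 5/13 0; -5/13 -12/13 0; 0 0 1]
T2·T1 = [-12/13 5/13 0; -10/13 -24/13 0; 0 0 1]
T3·…·T1 = [-12/13 5/13 -4; -10/13 -24/13 -1; 0 0 1]
T4·…·T1 = [-6/5 -4/5 -19/5; -4/65 -111/65 8/5; 0 0 1]

T = [-6/5 -4/5 -19/5; -4/65 -111/65 8/5; 0 0 1]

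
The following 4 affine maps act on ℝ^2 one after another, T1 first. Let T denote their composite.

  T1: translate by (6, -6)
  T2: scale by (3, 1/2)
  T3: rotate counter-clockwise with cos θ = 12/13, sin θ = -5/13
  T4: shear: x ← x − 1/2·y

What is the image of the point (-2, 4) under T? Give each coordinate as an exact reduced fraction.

T(p) = (175/13, -72/13)

T1 translate by (6, -6): (-2, 4) → (4, -2)
T2 scale by (3, 1/2): (4, -2) → (12, -1)
T3 rotate counter-clockwise with cos θ = 12/13, sin θ = -5/13: (12, -1) → (139/13, -72/13)
T4 shear: x ← x − 1/2·y: (139/13, -72/13) → (175/13, -72/13)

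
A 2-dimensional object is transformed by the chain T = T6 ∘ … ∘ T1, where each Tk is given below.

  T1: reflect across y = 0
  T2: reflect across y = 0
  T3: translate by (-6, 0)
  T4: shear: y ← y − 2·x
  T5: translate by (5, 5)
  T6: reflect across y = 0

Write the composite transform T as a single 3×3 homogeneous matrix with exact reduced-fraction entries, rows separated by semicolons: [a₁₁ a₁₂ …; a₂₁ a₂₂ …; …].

T1 = [1 0 0; 0 -1 0; 0 0 1]
T2·T1 = [1 0 0; 0 1 0; 0 0 1]
T3·…·T1 = [1 0 -6; 0 1 0; 0 0 1]
T4·…·T1 = [1 0 -6; -2 1 12; 0 0 1]
T5·…·T1 = [1 0 -1; -2 1 17; 0 0 1]
T6·…·T1 = [1 0 -1; 2 -1 -17; 0 0 1]

T = [1 0 -1; 2 -1 -17; 0 0 1]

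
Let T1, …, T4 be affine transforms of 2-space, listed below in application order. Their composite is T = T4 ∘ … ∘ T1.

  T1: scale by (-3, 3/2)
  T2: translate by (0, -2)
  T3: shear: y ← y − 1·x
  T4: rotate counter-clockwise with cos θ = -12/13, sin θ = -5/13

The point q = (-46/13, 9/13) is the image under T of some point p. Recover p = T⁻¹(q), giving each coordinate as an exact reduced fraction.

T1 = [-3 0 0; 0 3/2 0; 0 0 1]
T2·T1 = [-3 0 0; 0 3/2 -2; 0 0 1]
T3·…·T1 = [-3 0 0; 3 3/2 -2; 0 0 1]
T4·…·T1 = [51/13 15/26 -10/13; -21/13 -18/13 24/13; 0 0 1]
det M = -9/2; M⁻¹ = [4/13 5/39 0; -14/39 -34/39 4/3; 0 0 1]
M⁻¹ · (-46/13, 9/13)ᵀ = (-1, 2)ᵀ

p = (-1, 2)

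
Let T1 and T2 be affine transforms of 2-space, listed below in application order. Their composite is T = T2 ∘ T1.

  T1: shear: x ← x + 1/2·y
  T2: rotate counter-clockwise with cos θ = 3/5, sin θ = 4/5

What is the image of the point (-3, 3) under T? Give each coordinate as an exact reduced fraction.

T1 shear: x ← x + 1/2·y: (-3, 3) → (-3/2, 3)
T2 rotate counter-clockwise with cos θ = 3/5, sin θ = 4/5: (-3/2, 3) → (-33/10, 3/5)

T(p) = (-33/10, 3/5)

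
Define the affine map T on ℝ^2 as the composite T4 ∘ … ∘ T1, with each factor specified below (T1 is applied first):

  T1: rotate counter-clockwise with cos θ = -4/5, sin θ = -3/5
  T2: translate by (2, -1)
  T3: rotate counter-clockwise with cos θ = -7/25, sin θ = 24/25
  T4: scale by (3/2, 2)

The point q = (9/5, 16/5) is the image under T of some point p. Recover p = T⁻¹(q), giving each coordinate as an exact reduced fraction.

T1 = [-4/5 3/5 0; -3/5 -4/5 0; 0 0 1]
T2·T1 = [-4/5 3/5 2; -3/5 -4/5 -1; 0 0 1]
T3·…·T1 = [4/5 3/5 2/5; -3/5 4/5 11/5; 0 0 1]
T4·…·T1 = [6/5 9/10 3/5; -6/5 8/5 22/5; 0 0 1]
det M = 3; M⁻¹ = [8/15 -3/10 1; 2/5 2/5 -2; 0 0 1]
M⁻¹ · (9/5, 16/5)ᵀ = (1, 0)ᵀ

p = (1, 0)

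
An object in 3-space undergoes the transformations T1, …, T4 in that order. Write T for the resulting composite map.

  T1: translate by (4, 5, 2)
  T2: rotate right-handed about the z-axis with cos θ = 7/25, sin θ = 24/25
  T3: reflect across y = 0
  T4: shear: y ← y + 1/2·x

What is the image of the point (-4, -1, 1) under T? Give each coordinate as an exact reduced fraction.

T(p) = (-96/25, -76/25, 3)

T1 translate by (4, 5, 2): (-4, -1, 1) → (0, 4, 3)
T2 rotate right-handed about the z-axis with cos θ = 7/25, sin θ = 24/25: (0, 4, 3) → (-96/25, 28/25, 3)
T3 reflect across y = 0: (-96/25, 28/25, 3) → (-96/25, -28/25, 3)
T4 shear: y ← y + 1/2·x: (-96/25, -28/25, 3) → (-96/25, -76/25, 3)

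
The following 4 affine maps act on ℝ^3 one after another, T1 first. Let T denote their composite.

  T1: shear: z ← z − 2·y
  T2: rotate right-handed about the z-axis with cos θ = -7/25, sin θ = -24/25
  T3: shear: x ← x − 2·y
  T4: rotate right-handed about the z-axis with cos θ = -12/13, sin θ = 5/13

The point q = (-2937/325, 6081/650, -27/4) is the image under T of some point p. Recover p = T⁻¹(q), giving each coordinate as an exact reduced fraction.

p = (9/2, 3, -3/4)

T1 = [1 0 0 0; 0 1 0 0; 0 -2 1 0; 0 0 0 1]
T2·T1 = [-7/25 24/25 0 0; -24/25 -7/25 0 0; 0 -2 1 0; 0 0 0 1]
T3·…·T1 = [41/25 38/25 0 0; -24/25 -7/25 0 0; 0 -2 1 0; 0 0 0 1]
T4·…·T1 = [-372/325 -421/325 0 0; 493/325 274/325 0 0; 0 -2 1 0; 0 0 0 1]
det M = 1; M⁻¹ = [274/325 421/325 0 0; -493/325 -372/325 0 0; -986/325 -744/325 1 0; 0 0 0 1]
M⁻¹ · (-2937/325, 6081/650, -27/4)ᵀ = (9/2, 3, -3/4)ᵀ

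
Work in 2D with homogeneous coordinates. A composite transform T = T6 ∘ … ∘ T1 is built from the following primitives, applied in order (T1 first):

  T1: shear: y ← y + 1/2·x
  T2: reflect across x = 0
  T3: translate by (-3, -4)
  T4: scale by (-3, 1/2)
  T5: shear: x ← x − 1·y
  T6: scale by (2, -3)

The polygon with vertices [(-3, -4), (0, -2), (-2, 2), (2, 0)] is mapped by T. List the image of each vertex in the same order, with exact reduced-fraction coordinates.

T1 shear: y ← y + 1/2·x: (-3, -4) → (-3, -11/2); (0, -2) → (0, -2); (-2, 2) → (-2, 1); (2, 0) → (2, 1)
T2 reflect across x = 0: (-3, -11/2) → (3, -11/2); (0, -2) → (0, -2); (-2, 1) → (2, 1); (2, 1) → (-2, 1)
T3 translate by (-3, -4): (3, -11/2) → (0, -19/2); (0, -2) → (-3, -6); (2, 1) → (-1, -3); (-2, 1) → (-5, -3)
T4 scale by (-3, 1/2): (0, -19/2) → (0, -19/4); (-3, -6) → (9, -3); (-1, -3) → (3, -3/2); (-5, -3) → (15, -3/2)
T5 shear: x ← x − 1·y: (0, -19/4) → (19/4, -19/4); (9, -3) → (12, -3); (3, -3/2) → (9/2, -3/2); (15, -3/2) → (33/2, -3/2)
T6 scale by (2, -3): (19/4, -19/4) → (19/2, 57/4); (12, -3) → (24, 9); (9/2, -3/2) → (9, 9/2); (33/2, -3/2) → (33, 9/2)

image vertices: (19/2, 57/4), (24, 9), (9, 9/2), (33, 9/2)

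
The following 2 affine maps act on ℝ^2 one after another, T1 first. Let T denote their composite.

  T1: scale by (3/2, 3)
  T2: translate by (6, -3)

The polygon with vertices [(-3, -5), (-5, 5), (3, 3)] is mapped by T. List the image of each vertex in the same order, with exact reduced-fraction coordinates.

T1 scale by (3/2, 3): (-3, -5) → (-9/2, -15); (-5, 5) → (-15/2, 15); (3, 3) → (9/2, 9)
T2 translate by (6, -3): (-9/2, -15) → (3/2, -18); (-15/2, 15) → (-3/2, 12); (9/2, 9) → (21/2, 6)

image vertices: (3/2, -18), (-3/2, 12), (21/2, 6)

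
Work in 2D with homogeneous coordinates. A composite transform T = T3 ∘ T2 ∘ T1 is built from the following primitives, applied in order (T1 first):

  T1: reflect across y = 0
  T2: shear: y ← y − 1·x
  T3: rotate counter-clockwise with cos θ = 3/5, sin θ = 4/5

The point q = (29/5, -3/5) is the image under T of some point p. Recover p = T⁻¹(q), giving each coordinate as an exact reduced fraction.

T1 = [1 0 0; 0 -1 0; 0 0 1]
T2·T1 = [1 0 0; -1 -1 0; 0 0 1]
T3·…·T1 = [7/5 4/5 0; 1/5 -3/5 0; 0 0 1]
det M = -1; M⁻¹ = [3/5 4/5 0; 1/5 -7/5 0; 0 0 1]
M⁻¹ · (29/5, -3/5)ᵀ = (3, 2)ᵀ

p = (3, 2)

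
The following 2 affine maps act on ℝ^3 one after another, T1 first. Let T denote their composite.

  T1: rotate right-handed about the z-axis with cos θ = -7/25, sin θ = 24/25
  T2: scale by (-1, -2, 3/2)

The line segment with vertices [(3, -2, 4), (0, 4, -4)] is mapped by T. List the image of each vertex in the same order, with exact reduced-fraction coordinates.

T1 rotate right-handed about the z-axis with cos θ = -7/25, sin θ = 24/25: (3, -2, 4) → (27/25, 86/25, 4); (0, 4, -4) → (-96/25, -28/25, -4)
T2 scale by (-1, -2, 3/2): (27/25, 86/25, 4) → (-27/25, -172/25, 6); (-96/25, -28/25, -4) → (96/25, 56/25, -6)

image vertices: (-27/25, -172/25, 6), (96/25, 56/25, -6)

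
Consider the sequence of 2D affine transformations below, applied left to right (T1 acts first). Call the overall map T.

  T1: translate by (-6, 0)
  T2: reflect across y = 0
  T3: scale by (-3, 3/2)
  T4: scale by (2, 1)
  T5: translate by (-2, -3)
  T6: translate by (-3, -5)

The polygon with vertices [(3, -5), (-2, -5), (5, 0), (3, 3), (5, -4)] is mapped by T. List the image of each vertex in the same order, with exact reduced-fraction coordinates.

T1 translate by (-6, 0): (3, -5) → (-3, -5); (-2, -5) → (-8, -5); (5, 0) → (-1, 0); (3, 3) → (-3, 3); (5, -4) → (-1, -4)
T2 reflect across y = 0: (-3, -5) → (-3, 5); (-8, -5) → (-8, 5); (-1, 0) → (-1, 0); (-3, 3) → (-3, -3); (-1, -4) → (-1, 4)
T3 scale by (-3, 3/2): (-3, 5) → (9, 15/2); (-8, 5) → (24, 15/2); (-1, 0) → (3, 0); (-3, -3) → (9, -9/2); (-1, 4) → (3, 6)
T4 scale by (2, 1): (9, 15/2) → (18, 15/2); (24, 15/2) → (48, 15/2); (3, 0) → (6, 0); (9, -9/2) → (18, -9/2); (3, 6) → (6, 6)
T5 translate by (-2, -3): (18, 15/2) → (16, 9/2); (48, 15/2) → (46, 9/2); (6, 0) → (4, -3); (18, -9/2) → (16, -15/2); (6, 6) → (4, 3)
T6 translate by (-3, -5): (16, 9/2) → (13, -1/2); (46, 9/2) → (43, -1/2); (4, -3) → (1, -8); (16, -15/2) → (13, -25/2); (4, 3) → (1, -2)

image vertices: (13, -1/2), (43, -1/2), (1, -8), (13, -25/2), (1, -2)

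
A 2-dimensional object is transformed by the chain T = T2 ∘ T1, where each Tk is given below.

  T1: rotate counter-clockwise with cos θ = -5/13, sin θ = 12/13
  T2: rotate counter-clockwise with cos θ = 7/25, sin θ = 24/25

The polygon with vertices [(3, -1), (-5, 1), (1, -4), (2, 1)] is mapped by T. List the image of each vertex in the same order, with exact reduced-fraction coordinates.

image vertices: (-201/65, 43/65), (127/25, -11/25), (-467/325, 1256/325), (-122/65, -79/65)

T1 rotate counter-clockwise with cos θ = -5/13, sin θ = 12/13: (3, -1) → (-3/13, 41/13); (-5, 1) → (1, -5); (1, -4) → (43/13, 32/13); (2, 1) → (-22/13, 19/13)
T2 rotate counter-clockwise with cos θ = 7/25, sin θ = 24/25: (-3/13, 41/13) → (-201/65, 43/65); (1, -5) → (127/25, -11/25); (43/13, 32/13) → (-467/325, 1256/325); (-22/13, 19/13) → (-122/65, -79/65)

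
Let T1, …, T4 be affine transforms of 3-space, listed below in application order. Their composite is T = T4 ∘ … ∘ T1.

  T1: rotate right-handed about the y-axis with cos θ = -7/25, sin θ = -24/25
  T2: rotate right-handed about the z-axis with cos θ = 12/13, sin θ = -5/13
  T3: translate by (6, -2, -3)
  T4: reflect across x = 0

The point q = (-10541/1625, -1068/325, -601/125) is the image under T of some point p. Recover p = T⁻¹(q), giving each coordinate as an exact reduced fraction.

p = (-2, -1, -2/5)

T1 = [-7/25 0 -24/25 0; 0 1 0 0; 24/25 0 -7/25 0; 0 0 0 1]
T2·T1 = [-84/325 5/13 -288/325 0; 7/65 12/13 24/65 0; 24/25 0 -7/25 0; 0 0 0 1]
T3·…·T1 = [-84/325 5/13 -288/325 6; 7/65 12/13 24/65 -2; 24/25 0 -7/25 -3; 0 0 0 1]
T4·…·T1 = [84/325 -5/13 288/325 -6; 7/65 12/13 24/65 -2; 24/25 0 -7/25 -3; 0 0 0 1]
det M = -1; M⁻¹ = [84/325 7/65 24/25 302/65; -5/13 12/13 0 -6/13; 288/325 24/65 -7/25 339/65; 0 0 0 1]
M⁻¹ · (-10541/1625, -1068/325, -601/125)ᵀ = (-2, -1, -2/5)ᵀ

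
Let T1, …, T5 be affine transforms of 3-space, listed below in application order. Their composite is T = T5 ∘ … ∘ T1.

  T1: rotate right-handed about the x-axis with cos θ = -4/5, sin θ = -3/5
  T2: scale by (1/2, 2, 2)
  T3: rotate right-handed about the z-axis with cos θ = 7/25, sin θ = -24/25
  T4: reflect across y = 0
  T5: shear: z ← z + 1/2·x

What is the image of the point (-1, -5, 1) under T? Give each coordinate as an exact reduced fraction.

T(p) = (2173/250, -382/125, 4373/500)

T1 rotate right-handed about the x-axis with cos θ = -4/5, sin θ = -3/5: (-1, -5, 1) → (-1, 23/5, 11/5)
T2 scale by (1/2, 2, 2): (-1, 23/5, 11/5) → (-1/2, 46/5, 22/5)
T3 rotate right-handed about the z-axis with cos θ = 7/25, sin θ = -24/25: (-1/2, 46/5, 22/5) → (2173/250, 382/125, 22/5)
T4 reflect across y = 0: (2173/250, 382/125, 22/5) → (2173/250, -382/125, 22/5)
T5 shear: z ← z + 1/2·x: (2173/250, -382/125, 22/5) → (2173/250, -382/125, 4373/500)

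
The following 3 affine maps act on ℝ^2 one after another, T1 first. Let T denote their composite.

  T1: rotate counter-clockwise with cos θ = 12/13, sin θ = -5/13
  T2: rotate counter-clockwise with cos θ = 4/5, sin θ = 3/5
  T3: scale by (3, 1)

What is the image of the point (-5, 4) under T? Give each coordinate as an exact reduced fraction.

T1 rotate counter-clockwise with cos θ = 12/13, sin θ = -5/13: (-5, 4) → (-40/13, 73/13)
T2 rotate counter-clockwise with cos θ = 4/5, sin θ = 3/5: (-40/13, 73/13) → (-379/65, 172/65)
T3 scale by (3, 1): (-379/65, 172/65) → (-1137/65, 172/65)

T(p) = (-1137/65, 172/65)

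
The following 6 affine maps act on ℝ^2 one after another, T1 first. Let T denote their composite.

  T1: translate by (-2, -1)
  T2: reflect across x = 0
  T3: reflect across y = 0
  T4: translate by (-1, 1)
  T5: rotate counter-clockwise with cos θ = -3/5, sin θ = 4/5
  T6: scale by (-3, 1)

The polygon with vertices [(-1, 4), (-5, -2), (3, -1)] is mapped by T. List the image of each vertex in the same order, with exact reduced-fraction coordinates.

T1 translate by (-2, -1): (-1, 4) → (-3, 3); (-5, -2) → (-7, -3); (3, -1) → (1, -2)
T2 reflect across x = 0: (-3, 3) → (3, 3); (-7, -3) → (7, -3); (1, -2) → (-1, -2)
T3 reflect across y = 0: (3, 3) → (3, -3); (7, -3) → (7, 3); (-1, -2) → (-1, 2)
T4 translate by (-1, 1): (3, -3) → (2, -2); (7, 3) → (6, 4); (-1, 2) → (-2, 3)
T5 rotate counter-clockwise with cos θ = -3/5, sin θ = 4/5: (2, -2) → (2/5, 14/5); (6, 4) → (-34/5, 12/5); (-2, 3) → (-6/5, -17/5)
T6 scale by (-3, 1): (2/5, 14/5) → (-6/5, 14/5); (-34/5, 12/5) → (102/5, 12/5); (-6/5, -17/5) → (18/5, -17/5)

image vertices: (-6/5, 14/5), (102/5, 12/5), (18/5, -17/5)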